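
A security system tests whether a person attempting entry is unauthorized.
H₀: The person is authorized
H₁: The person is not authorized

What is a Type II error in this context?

Type I error (α): Rejecting H₀ when H₀ is true
Type II error (β): Failing to reject H₀ when H₁ is true

Answer: Granting entry to an unauthorized person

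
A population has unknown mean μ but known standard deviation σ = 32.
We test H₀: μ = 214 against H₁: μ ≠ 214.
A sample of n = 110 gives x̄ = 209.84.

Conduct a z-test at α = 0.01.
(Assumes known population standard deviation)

Standard error: SE = σ/√n = 32/√110 = 3.0511
z-statistic: z = (x̄ - μ₀)/SE = (209.84 - 214)/3.0511 = -1.3634
Critical value: ±2.576
p-value = 0.1728
Decision: fail to reject H₀

Answer: z = -1.3634, fail to reject H₀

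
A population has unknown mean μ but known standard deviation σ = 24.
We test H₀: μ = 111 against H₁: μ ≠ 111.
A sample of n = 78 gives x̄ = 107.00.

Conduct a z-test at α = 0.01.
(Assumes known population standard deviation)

Standard error: SE = σ/√n = 24/√78 = 2.7175
z-statistic: z = (x̄ - μ₀)/SE = (107.00 - 111)/2.7175 = -1.4719
Critical value: ±2.576
p-value = 0.1410
Decision: fail to reject H₀

Answer: z = -1.4719, fail to reject H₀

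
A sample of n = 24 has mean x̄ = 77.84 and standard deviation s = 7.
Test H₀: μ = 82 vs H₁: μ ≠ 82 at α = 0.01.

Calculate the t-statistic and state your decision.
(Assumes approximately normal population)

df = n - 1 = 23
SE = s/√n = 7/√24 = 1.4289
t = (x̄ - μ₀)/SE = (77.84 - 82)/1.4289 = -2.9113
Critical value: t_{0.005,23} = ±2.807
p-value ≈ 0.0079
Decision: reject H₀

Answer: t = -2.9113, reject H₀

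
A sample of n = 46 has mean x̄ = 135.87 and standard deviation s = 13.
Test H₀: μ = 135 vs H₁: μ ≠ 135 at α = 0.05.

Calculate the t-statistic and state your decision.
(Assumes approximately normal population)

Answer: t = 0.4539, fail to reject H₀

Derivation:
df = n - 1 = 45
SE = s/√n = 13/√46 = 1.9167
t = (x̄ - μ₀)/SE = (135.87 - 135)/1.9167 = 0.4539
Critical value: t_{0.025,45} = ±2.014
p-value ≈ 0.6521
Decision: fail to reject H₀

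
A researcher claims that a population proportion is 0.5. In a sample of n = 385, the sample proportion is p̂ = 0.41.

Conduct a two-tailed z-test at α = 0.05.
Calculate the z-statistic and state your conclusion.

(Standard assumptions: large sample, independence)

Answer: z = -3.5319, reject H₀

Derivation:
H₀: p = 0.5, H₁: p ≠ 0.5
Standard error: SE = √(p₀(1-p₀)/n) = √(0.5×0.5/385) = 0.025482
z-statistic: z = (p̂ - p₀)/SE = (0.41 - 0.5)/0.025482 = -3.5319
Critical value: z_0.025 = ±1.960
p-value = 0.0004
Decision: reject H₀ at α = 0.05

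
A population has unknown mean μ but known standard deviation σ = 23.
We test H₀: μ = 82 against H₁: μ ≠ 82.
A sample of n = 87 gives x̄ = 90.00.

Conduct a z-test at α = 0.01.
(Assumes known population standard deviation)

Answer: z = 3.2443, reject H₀

Derivation:
Standard error: SE = σ/√n = 23/√87 = 2.4659
z-statistic: z = (x̄ - μ₀)/SE = (90.00 - 82)/2.4659 = 3.2443
Critical value: ±2.576
p-value = 0.0012
Decision: reject H₀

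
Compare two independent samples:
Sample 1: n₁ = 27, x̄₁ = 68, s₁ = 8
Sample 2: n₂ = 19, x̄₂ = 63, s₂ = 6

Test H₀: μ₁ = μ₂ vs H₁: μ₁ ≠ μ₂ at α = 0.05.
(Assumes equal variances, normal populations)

Pooled variance: s²_p = [26×8² + 18×6²]/(44) = 52.5455
s_p = 7.2488
SE = s_p×√(1/n₁ + 1/n₂) = 7.2488×√(1/27 + 1/19) = 2.1706
t = (x̄₁ - x̄₂)/SE = (68 - 63)/2.1706 = 2.3035
df = 44, t-critical = ±2.015
Decision: reject H₀

Answer: t = 2.3035, reject H₀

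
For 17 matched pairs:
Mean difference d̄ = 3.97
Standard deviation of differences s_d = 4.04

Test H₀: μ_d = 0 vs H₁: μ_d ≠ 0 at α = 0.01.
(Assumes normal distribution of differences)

df = n - 1 = 16
SE = s_d/√n = 4.04/√17 = 0.9798
t = d̄/SE = 3.97/0.9798 = 4.0518
Critical value: t_{0.005,16} = ±2.921
p-value ≈ 0.0009
Decision: reject H₀

Answer: t = 4.0518, reject H₀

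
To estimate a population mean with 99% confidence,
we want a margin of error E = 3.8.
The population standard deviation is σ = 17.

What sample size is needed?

z_0.005 = 2.576
n = (z×σ/E)² = (2.576×17/3.8)²
n = 132.8074
Round up: n = 133

Answer: n = 133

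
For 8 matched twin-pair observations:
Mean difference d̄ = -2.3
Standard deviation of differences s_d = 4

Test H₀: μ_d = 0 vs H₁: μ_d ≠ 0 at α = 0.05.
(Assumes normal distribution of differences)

df = n - 1 = 7
SE = s_d/√n = 4/√8 = 1.4142
t = d̄/SE = -2.3/1.4142 = -1.6264
Critical value: t_{0.025,7} = ±2.365
p-value ≈ 0.1479
Decision: fail to reject H₀

Answer: t = -1.6264, fail to reject H₀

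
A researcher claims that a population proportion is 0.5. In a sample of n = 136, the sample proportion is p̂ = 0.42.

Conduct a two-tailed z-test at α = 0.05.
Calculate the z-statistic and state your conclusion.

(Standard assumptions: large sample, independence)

H₀: p = 0.5, H₁: p ≠ 0.5
Standard error: SE = √(p₀(1-p₀)/n) = √(0.5×0.5/136) = 0.042875
z-statistic: z = (p̂ - p₀)/SE = (0.42 - 0.5)/0.042875 = -1.8659
Critical value: z_0.025 = ±1.960
p-value = 0.0621
Decision: fail to reject H₀ at α = 0.05

Answer: z = -1.8659, fail to reject H₀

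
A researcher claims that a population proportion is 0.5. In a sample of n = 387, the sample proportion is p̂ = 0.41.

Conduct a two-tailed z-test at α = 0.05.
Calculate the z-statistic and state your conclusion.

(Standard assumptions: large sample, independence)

Answer: z = -3.5411, reject H₀

Derivation:
H₀: p = 0.5, H₁: p ≠ 0.5
Standard error: SE = √(p₀(1-p₀)/n) = √(0.5×0.5/387) = 0.025416
z-statistic: z = (p̂ - p₀)/SE = (0.41 - 0.5)/0.025416 = -3.5411
Critical value: z_0.025 = ±1.960
p-value = 0.0004
Decision: reject H₀ at α = 0.05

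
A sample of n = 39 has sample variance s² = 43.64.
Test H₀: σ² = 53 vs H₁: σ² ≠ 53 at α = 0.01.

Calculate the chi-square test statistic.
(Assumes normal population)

Answer: χ² = 31.2891, fail to reject H₀

Derivation:
df = n - 1 = 38
χ² = (n-1)s²/σ₀² = 38×43.64/53 = 31.2891
Critical values: χ²_{0.995,38} = 19.289, χ²_{0.005,38} = 64.181
Rejection region: χ² < 19.289 or χ² > 64.181
Decision: fail to reject H₀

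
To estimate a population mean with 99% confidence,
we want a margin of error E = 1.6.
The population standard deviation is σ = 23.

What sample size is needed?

Answer: n = 1372

Derivation:
z_0.005 = 2.576
n = (z×σ/E)² = (2.576×23/1.6)²
n = 1371.2209
Round up: n = 1372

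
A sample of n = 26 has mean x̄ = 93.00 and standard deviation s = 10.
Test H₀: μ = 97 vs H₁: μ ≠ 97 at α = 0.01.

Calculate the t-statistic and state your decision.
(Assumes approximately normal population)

Answer: t = -2.0396, fail to reject H₀

Derivation:
df = n - 1 = 25
SE = s/√n = 10/√26 = 1.9612
t = (x̄ - μ₀)/SE = (93.00 - 97)/1.9612 = -2.0396
Critical value: t_{0.005,25} = ±2.787
p-value ≈ 0.0521
Decision: fail to reject H₀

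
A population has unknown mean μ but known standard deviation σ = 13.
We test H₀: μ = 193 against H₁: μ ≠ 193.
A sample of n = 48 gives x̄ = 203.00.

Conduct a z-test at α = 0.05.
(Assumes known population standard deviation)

Answer: z = 5.3294, reject H₀

Derivation:
Standard error: SE = σ/√n = 13/√48 = 1.8764
z-statistic: z = (x̄ - μ₀)/SE = (203.00 - 193)/1.8764 = 5.3294
Critical value: ±1.960
p-value < 0.0001
Decision: reject H₀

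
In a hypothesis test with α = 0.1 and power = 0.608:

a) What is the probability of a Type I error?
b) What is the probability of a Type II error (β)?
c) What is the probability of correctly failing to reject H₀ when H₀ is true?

Answer: a) 0.1, b) 0.392, c) 0.9

Derivation:
a) Type I error probability = α = 0.1
b) Power = P(reject H₀ | H₁ true) = 1 - β = 0.608, so Type II error probability = β = 1 - Power = 0.392
c) P(fail to reject H₀ | H₀ true) = 1 - α = 0.9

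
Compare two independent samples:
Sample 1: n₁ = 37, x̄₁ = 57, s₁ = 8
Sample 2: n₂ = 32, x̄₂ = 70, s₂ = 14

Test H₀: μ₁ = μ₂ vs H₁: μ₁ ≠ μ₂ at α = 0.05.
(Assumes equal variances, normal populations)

Pooled variance: s²_p = [36×8² + 31×14²]/(67) = 125.0746
s_p = 11.1837
SE = s_p×√(1/n₁ + 1/n₂) = 11.1837×√(1/37 + 1/32) = 2.6998
t = (x̄₁ - x̄₂)/SE = (57 - 70)/2.6998 = -4.8152
df = 67, t-critical = ±1.996
Decision: reject H₀

Answer: t = -4.8152, reject H₀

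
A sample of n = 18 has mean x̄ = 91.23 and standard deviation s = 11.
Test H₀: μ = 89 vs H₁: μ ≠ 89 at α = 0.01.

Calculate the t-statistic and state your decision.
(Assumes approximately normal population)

Answer: t = 0.8601, fail to reject H₀

Derivation:
df = n - 1 = 17
SE = s/√n = 11/√18 = 2.5927
t = (x̄ - μ₀)/SE = (91.23 - 89)/2.5927 = 0.8601
Critical value: t_{0.005,17} = ±2.898
p-value ≈ 0.4017
Decision: fail to reject H₀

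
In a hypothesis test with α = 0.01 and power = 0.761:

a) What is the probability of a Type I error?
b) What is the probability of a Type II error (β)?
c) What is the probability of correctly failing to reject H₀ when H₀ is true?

Answer: a) 0.01, b) 0.239, c) 0.99

Derivation:
a) Type I error probability = α = 0.01
b) Power = P(reject H₀ | H₁ true) = 1 - β = 0.761, so Type II error probability = β = 1 - Power = 0.239
c) P(fail to reject H₀ | H₀ true) = 1 - α = 0.99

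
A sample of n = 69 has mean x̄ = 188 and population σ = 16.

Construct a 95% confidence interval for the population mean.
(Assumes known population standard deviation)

Confidence level: 95%, α = 0.05
z_0.025 = 1.960
SE = σ/√n = 16/√69 = 1.9262
Margin of error = 1.960 × 1.9262 = 3.7754
CI: x̄ ± margin = 188 ± 3.7754
CI: (184.2246, 191.7754)

Answer: (184.2246, 191.7754)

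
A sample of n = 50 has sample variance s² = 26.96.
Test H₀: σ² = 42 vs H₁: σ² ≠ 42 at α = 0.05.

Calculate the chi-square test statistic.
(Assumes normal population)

Answer: χ² = 31.4533, reject H₀

Derivation:
df = n - 1 = 49
χ² = (n-1)s²/σ₀² = 49×26.96/42 = 31.4533
Critical values: χ²_{0.975,49} = 31.555, χ²_{0.025,49} = 70.222
Rejection region: χ² < 31.555 or χ² > 70.222
Decision: reject H₀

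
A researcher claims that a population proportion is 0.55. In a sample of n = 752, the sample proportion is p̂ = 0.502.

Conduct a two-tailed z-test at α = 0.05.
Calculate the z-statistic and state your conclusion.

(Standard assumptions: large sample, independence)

H₀: p = 0.55, H₁: p ≠ 0.55
Standard error: SE = √(p₀(1-p₀)/n) = √(0.55×0.45/752) = 0.018142
z-statistic: z = (p̂ - p₀)/SE = (0.502 - 0.55)/0.018142 = -2.6458
Critical value: z_0.025 = ±1.960
p-value = 0.0081
Decision: reject H₀ at α = 0.05

Answer: z = -2.6458, reject H₀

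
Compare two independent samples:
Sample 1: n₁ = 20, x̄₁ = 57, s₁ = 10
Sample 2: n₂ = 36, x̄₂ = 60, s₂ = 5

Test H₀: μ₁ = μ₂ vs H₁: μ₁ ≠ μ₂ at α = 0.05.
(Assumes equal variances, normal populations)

Answer: t = -1.5006, fail to reject H₀

Derivation:
Pooled variance: s²_p = [19×10² + 35×5²]/(54) = 51.3889
s_p = 7.1686
SE = s_p×√(1/n₁ + 1/n₂) = 7.1686×√(1/20 + 1/36) = 1.9992
t = (x̄₁ - x̄₂)/SE = (57 - 60)/1.9992 = -1.5006
df = 54, t-critical = ±2.005
Decision: fail to reject H₀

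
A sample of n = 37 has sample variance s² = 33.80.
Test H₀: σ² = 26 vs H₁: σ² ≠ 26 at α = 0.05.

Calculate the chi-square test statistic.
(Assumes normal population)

df = n - 1 = 36
χ² = (n-1)s²/σ₀² = 36×33.80/26 = 46.8000
Critical values: χ²_{0.975,36} = 21.336, χ²_{0.025,36} = 54.437
Rejection region: χ² < 21.336 or χ² > 54.437
Decision: fail to reject H₀

Answer: χ² = 46.8000, fail to reject H₀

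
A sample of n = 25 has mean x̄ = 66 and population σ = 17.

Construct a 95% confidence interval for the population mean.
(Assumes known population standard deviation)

Confidence level: 95%, α = 0.05
z_0.025 = 1.960
SE = σ/√n = 17/√25 = 3.4000
Margin of error = 1.960 × 3.4000 = 6.6640
CI: x̄ ± margin = 66 ± 6.6640
CI: (59.3360, 72.6640)

Answer: (59.3360, 72.6640)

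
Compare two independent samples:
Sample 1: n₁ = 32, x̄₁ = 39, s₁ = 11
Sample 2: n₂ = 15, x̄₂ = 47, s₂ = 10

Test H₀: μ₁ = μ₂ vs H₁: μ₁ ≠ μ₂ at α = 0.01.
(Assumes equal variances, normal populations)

Pooled variance: s²_p = [31×11² + 14×10²]/(45) = 114.4667
s_p = 10.6989
SE = s_p×√(1/n₁ + 1/n₂) = 10.6989×√(1/32 + 1/15) = 3.3479
t = (x̄₁ - x̄₂)/SE = (39 - 47)/3.3479 = -2.3896
df = 45, t-critical = ±2.690
Decision: fail to reject H₀

Answer: t = -2.3896, fail to reject H₀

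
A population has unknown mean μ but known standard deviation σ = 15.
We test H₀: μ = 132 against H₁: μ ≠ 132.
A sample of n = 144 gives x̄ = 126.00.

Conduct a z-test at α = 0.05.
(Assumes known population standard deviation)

Standard error: SE = σ/√n = 15/√144 = 1.2500
z-statistic: z = (x̄ - μ₀)/SE = (126.00 - 132)/1.2500 = -4.8000
Critical value: ±1.960
p-value < 0.0001
Decision: reject H₀

Answer: z = -4.8000, reject H₀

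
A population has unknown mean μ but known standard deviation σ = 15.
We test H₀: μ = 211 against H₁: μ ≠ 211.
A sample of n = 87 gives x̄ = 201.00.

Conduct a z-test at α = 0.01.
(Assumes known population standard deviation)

Standard error: SE = σ/√n = 15/√87 = 1.6082
z-statistic: z = (x̄ - μ₀)/SE = (201.00 - 211)/1.6082 = -6.2181
Critical value: ±2.576
p-value < 0.0001
Decision: reject H₀

Answer: z = -6.2181, reject H₀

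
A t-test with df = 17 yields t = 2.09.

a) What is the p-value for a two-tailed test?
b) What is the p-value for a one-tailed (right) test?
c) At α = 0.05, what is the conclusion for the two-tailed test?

Using t-distribution with df = 17:
a) Two-tailed: p = 2×P(T > 2.09) = 0.0520
b) One-tailed: p = P(T > 2.09) = 0.0260
c) 0.0520 ≥ 0.05, fail to reject H₀

Answer: a) 0.0520, b) 0.0260, c) fail to reject H₀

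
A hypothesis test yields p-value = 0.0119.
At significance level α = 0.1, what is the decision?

Answer: reject H₀

Derivation:
Compare p-value to α:
0.0119 < 0.1
Decision: reject H₀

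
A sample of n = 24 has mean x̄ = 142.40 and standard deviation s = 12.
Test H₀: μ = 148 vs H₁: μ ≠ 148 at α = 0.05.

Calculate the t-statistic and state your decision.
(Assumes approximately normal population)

df = n - 1 = 23
SE = s/√n = 12/√24 = 2.4495
t = (x̄ - μ₀)/SE = (142.40 - 148)/2.4495 = -2.2862
Critical value: t_{0.025,23} = ±2.069
p-value ≈ 0.0318
Decision: reject H₀

Answer: t = -2.2862, reject H₀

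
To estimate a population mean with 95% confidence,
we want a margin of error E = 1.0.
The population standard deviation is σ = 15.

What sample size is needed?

Answer: n = 865

Derivation:
z_0.025 = 1.960
n = (z×σ/E)² = (1.960×15/1.0)²
n = 864.3600
Round up: n = 865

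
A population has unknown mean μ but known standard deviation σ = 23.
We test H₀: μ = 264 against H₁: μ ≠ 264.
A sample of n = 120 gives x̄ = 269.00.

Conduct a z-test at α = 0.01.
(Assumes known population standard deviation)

Answer: z = 2.3814, fail to reject H₀

Derivation:
Standard error: SE = σ/√n = 23/√120 = 2.0996
z-statistic: z = (x̄ - μ₀)/SE = (269.00 - 264)/2.0996 = 2.3814
Critical value: ±2.576
p-value = 0.0172
Decision: fail to reject H₀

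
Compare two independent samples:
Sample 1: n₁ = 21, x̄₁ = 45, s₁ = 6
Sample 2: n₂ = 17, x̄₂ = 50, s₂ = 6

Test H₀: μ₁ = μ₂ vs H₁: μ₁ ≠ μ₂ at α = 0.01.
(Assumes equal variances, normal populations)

Pooled variance: s²_p = [20×6² + 16×6²]/(36) = 36.0000
s_p = 6.0000
SE = s_p×√(1/n₁ + 1/n₂) = 6.0000×√(1/21 + 1/17) = 1.9575
t = (x̄₁ - x̄₂)/SE = (45 - 50)/1.9575 = -2.5543
df = 36, t-critical = ±2.719
Decision: fail to reject H₀

Answer: t = -2.5543, fail to reject H₀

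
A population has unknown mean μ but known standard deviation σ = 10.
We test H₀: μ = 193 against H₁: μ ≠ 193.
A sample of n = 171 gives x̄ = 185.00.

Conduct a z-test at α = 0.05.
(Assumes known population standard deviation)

Answer: z = -10.4616, reject H₀

Derivation:
Standard error: SE = σ/√n = 10/√171 = 0.7647
z-statistic: z = (x̄ - μ₀)/SE = (185.00 - 193)/0.7647 = -10.4616
Critical value: ±1.960
p-value < 0.0001
Decision: reject H₀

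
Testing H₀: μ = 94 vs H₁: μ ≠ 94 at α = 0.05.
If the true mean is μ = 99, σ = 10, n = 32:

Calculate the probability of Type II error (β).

Answer: β ≈ 0.1926

Derivation:
SE = σ/√n = 10/√32 = 1.7678
Critical values: μ₀ ± z_0.025×SE = 94 ± 1.960×1.7678
Acceptance region: (90.5351, 97.4649)
Under H₁ (μ = 99): z_high = (97.4649 - 99)/1.7678 = -0.8684, z_low = (90.5351 - 99)/1.7678 = -4.7884
β = P(not reject | H₁) = Φ(-0.8684) - Φ(-4.7884) ≈ 0.1926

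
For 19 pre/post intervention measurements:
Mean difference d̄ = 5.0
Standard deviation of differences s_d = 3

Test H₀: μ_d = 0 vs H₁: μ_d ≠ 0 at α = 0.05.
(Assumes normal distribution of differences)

df = n - 1 = 18
SE = s_d/√n = 3/√19 = 0.6882
t = d̄/SE = 5.0/0.6882 = 7.2653
Critical value: t_{0.025,18} = ±2.101
p-value < 0.0001
Decision: reject H₀

Answer: t = 7.2653, reject H₀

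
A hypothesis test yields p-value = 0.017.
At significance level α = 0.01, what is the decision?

Answer: fail to reject H₀

Derivation:
Compare p-value to α:
0.017 ≥ 0.01
Decision: fail to reject H₀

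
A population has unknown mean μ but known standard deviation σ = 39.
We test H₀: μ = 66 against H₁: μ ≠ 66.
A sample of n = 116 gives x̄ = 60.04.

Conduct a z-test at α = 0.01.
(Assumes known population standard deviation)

Standard error: SE = σ/√n = 39/√116 = 3.6211
z-statistic: z = (x̄ - μ₀)/SE = (60.04 - 66)/3.6211 = -1.6459
Critical value: ±2.576
p-value = 0.0998
Decision: fail to reject H₀

Answer: z = -1.6459, fail to reject H₀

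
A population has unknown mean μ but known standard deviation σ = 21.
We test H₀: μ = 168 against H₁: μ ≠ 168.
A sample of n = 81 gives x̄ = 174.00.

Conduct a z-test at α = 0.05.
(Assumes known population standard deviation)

Answer: z = 2.5715, reject H₀

Derivation:
Standard error: SE = σ/√n = 21/√81 = 2.3333
z-statistic: z = (x̄ - μ₀)/SE = (174.00 - 168)/2.3333 = 2.5715
Critical value: ±1.960
p-value = 0.0101
Decision: reject H₀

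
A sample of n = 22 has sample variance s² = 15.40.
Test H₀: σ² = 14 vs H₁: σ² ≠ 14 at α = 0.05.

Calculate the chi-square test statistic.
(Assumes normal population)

Answer: χ² = 23.1000, fail to reject H₀

Derivation:
df = n - 1 = 21
χ² = (n-1)s²/σ₀² = 21×15.40/14 = 23.1000
Critical values: χ²_{0.975,21} = 10.283, χ²_{0.025,21} = 35.479
Rejection region: χ² < 10.283 or χ² > 35.479
Decision: fail to reject H₀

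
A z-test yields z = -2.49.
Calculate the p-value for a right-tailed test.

For z = -2.49:
p = P(Z > -2.49) = 1 - Φ(-2.49) = 0.9936

Answer: p-value ≈ 0.9936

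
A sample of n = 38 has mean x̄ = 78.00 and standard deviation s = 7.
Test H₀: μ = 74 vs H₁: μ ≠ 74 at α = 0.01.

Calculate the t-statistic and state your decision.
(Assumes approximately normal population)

df = n - 1 = 37
SE = s/√n = 7/√38 = 1.1355
t = (x̄ - μ₀)/SE = (78.00 - 74)/1.1355 = 3.5227
Critical value: t_{0.005,37} = ±2.715
p-value ≈ 0.0012
Decision: reject H₀

Answer: t = 3.5227, reject H₀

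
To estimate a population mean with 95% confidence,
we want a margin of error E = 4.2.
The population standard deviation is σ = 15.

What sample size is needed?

z_0.025 = 1.960
n = (z×σ/E)² = (1.960×15/4.2)²
n = 49.0000
Already a whole number: n = 49

Answer: n = 49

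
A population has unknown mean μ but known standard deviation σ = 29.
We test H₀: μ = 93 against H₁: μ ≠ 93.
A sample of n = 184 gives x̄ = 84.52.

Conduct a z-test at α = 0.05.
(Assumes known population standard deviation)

Answer: z = -3.9665, reject H₀

Derivation:
Standard error: SE = σ/√n = 29/√184 = 2.1379
z-statistic: z = (x̄ - μ₀)/SE = (84.52 - 93)/2.1379 = -3.9665
Critical value: ±1.960
p-value = 0.0001
Decision: reject H₀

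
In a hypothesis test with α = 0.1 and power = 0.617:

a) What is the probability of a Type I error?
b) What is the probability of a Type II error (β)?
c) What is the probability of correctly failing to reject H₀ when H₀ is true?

Answer: a) 0.1, b) 0.383, c) 0.9

Derivation:
a) Type I error probability = α = 0.1
b) Power = P(reject H₀ | H₁ true) = 1 - β = 0.617, so Type II error probability = β = 1 - Power = 0.383
c) P(fail to reject H₀ | H₀ true) = 1 - α = 0.9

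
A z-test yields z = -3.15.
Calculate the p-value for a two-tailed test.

Answer: p-value ≈ 0.0016

Derivation:
For z = -3.15:
p = 2×P(Z > |-3.15|) = 2×(1 - Φ(3.15)) = 0.0016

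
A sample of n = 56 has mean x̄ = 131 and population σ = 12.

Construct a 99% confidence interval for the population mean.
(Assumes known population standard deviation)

Answer: (126.8691, 135.1309)

Derivation:
Confidence level: 99%, α = 0.01
z_0.005 = 2.576
SE = σ/√n = 12/√56 = 1.6036
Margin of error = 2.576 × 1.6036 = 4.1309
CI: x̄ ± margin = 131 ± 4.1309
CI: (126.8691, 135.1309)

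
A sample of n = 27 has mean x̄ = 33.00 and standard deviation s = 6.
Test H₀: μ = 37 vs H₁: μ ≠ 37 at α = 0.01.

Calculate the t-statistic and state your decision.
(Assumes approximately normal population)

Answer: t = -3.4641, reject H₀

Derivation:
df = n - 1 = 26
SE = s/√n = 6/√27 = 1.1547
t = (x̄ - μ₀)/SE = (33.00 - 37)/1.1547 = -3.4641
Critical value: t_{0.005,26} = ±2.779
p-value ≈ 0.0019
Decision: reject H₀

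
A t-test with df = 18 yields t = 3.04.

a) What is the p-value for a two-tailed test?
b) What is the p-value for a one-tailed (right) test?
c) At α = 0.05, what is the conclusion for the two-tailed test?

Answer: a) 0.0070, b) 0.0035, c) reject H₀

Derivation:
Using t-distribution with df = 18:
a) Two-tailed: p = 2×P(T > 3.04) = 0.0070
b) One-tailed: p = P(T > 3.04) = 0.0035
c) 0.0070 < 0.05, reject H₀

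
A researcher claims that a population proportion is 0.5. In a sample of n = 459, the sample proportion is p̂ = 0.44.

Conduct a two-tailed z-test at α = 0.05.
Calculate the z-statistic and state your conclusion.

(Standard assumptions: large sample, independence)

Answer: z = -2.5709, reject H₀

Derivation:
H₀: p = 0.5, H₁: p ≠ 0.5
Standard error: SE = √(p₀(1-p₀)/n) = √(0.5×0.5/459) = 0.023338
z-statistic: z = (p̂ - p₀)/SE = (0.44 - 0.5)/0.023338 = -2.5709
Critical value: z_0.025 = ±1.960
p-value = 0.0101
Decision: reject H₀ at α = 0.05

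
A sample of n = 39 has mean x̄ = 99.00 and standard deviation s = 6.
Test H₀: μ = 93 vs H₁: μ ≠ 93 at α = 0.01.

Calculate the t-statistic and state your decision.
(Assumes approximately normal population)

Answer: t = 6.2448, reject H₀

Derivation:
df = n - 1 = 38
SE = s/√n = 6/√39 = 0.9608
t = (x̄ - μ₀)/SE = (99.00 - 93)/0.9608 = 6.2448
Critical value: t_{0.005,38} = ±2.712
p-value < 0.0001
Decision: reject H₀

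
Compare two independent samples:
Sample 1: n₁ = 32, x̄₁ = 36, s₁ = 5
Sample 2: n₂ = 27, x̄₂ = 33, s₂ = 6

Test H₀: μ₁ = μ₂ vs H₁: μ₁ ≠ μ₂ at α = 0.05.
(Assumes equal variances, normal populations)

Pooled variance: s²_p = [31×5² + 26×6²]/(57) = 30.0175
s_p = 5.4788
SE = s_p×√(1/n₁ + 1/n₂) = 5.4788×√(1/32 + 1/27) = 1.4317
t = (x̄₁ - x̄₂)/SE = (36 - 33)/1.4317 = 2.0954
df = 57, t-critical = ±2.002
Decision: reject H₀

Answer: t = 2.0954, reject H₀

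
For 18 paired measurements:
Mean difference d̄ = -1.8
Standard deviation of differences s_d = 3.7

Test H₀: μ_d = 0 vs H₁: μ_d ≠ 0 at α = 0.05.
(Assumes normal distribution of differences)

df = n - 1 = 17
SE = s_d/√n = 3.7/√18 = 0.8721
t = d̄/SE = -1.8/0.8721 = -2.0640
Critical value: t_{0.025,17} = ±2.110
p-value ≈ 0.0546
Decision: fail to reject H₀

Answer: t = -2.0640, fail to reject H₀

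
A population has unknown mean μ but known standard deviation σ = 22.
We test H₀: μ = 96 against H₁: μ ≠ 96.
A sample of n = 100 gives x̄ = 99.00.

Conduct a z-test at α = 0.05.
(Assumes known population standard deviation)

Answer: z = 1.3636, fail to reject H₀

Derivation:
Standard error: SE = σ/√n = 22/√100 = 2.2000
z-statistic: z = (x̄ - μ₀)/SE = (99.00 - 96)/2.2000 = 1.3636
Critical value: ±1.960
p-value = 0.1727
Decision: fail to reject H₀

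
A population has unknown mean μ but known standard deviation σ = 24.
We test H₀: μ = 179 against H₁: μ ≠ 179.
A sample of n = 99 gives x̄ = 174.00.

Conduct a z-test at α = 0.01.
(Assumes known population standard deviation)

Answer: z = -2.0729, fail to reject H₀

Derivation:
Standard error: SE = σ/√n = 24/√99 = 2.4121
z-statistic: z = (x̄ - μ₀)/SE = (174.00 - 179)/2.4121 = -2.0729
Critical value: ±2.576
p-value = 0.0382
Decision: fail to reject H₀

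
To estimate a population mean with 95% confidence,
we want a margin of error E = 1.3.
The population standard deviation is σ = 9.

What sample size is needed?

Answer: n = 185

Derivation:
z_0.025 = 1.960
n = (z×σ/E)² = (1.960×9/1.3)²
n = 184.1240
Round up: n = 185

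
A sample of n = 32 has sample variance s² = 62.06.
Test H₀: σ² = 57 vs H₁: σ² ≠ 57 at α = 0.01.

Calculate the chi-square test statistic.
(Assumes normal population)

df = n - 1 = 31
χ² = (n-1)s²/σ₀² = 31×62.06/57 = 33.7519
Critical values: χ²_{0.995,31} = 14.458, χ²_{0.005,31} = 55.003
Rejection region: χ² < 14.458 or χ² > 55.003
Decision: fail to reject H₀

Answer: χ² = 33.7519, fail to reject H₀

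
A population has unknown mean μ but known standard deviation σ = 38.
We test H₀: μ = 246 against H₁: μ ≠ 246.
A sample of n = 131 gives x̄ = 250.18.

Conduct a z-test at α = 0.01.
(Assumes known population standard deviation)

Answer: z = 1.2590, fail to reject H₀

Derivation:
Standard error: SE = σ/√n = 38/√131 = 3.3201
z-statistic: z = (x̄ - μ₀)/SE = (250.18 - 246)/3.3201 = 1.2590
Critical value: ±2.576
p-value = 0.2080
Decision: fail to reject H₀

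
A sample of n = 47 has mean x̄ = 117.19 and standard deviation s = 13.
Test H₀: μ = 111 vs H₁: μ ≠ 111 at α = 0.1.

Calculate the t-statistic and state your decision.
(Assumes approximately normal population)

df = n - 1 = 46
SE = s/√n = 13/√47 = 1.8962
t = (x̄ - μ₀)/SE = (117.19 - 111)/1.8962 = 3.2644
Critical value: t_{0.05,46} = ±1.679
p-value ≈ 0.0021
Decision: reject H₀

Answer: t = 3.2644, reject H₀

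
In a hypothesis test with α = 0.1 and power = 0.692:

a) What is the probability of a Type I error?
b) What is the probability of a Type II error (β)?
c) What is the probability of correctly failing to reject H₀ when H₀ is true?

Answer: a) 0.1, b) 0.308, c) 0.9

Derivation:
a) Type I error probability = α = 0.1
b) Power = P(reject H₀ | H₁ true) = 1 - β = 0.692, so Type II error probability = β = 1 - Power = 0.308
c) P(fail to reject H₀ | H₀ true) = 1 - α = 0.9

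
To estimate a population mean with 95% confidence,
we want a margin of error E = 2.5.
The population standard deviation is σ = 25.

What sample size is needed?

Answer: n = 385

Derivation:
z_0.025 = 1.960
n = (z×σ/E)² = (1.960×25/2.5)²
n = 384.1600
Round up: n = 385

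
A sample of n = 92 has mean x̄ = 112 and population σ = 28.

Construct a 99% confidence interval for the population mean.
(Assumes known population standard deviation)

Answer: (104.4801, 119.5199)

Derivation:
Confidence level: 99%, α = 0.01
z_0.005 = 2.576
SE = σ/√n = 28/√92 = 2.9192
Margin of error = 2.576 × 2.9192 = 7.5199
CI: x̄ ± margin = 112 ± 7.5199
CI: (104.4801, 119.5199)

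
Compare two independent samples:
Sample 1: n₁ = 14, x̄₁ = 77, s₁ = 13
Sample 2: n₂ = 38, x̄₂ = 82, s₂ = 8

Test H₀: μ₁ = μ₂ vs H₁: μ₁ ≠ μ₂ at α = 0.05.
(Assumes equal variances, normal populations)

Answer: t = -1.6738, fail to reject H₀

Derivation:
Pooled variance: s²_p = [13×13² + 37×8²]/(50) = 91.3000
s_p = 9.5551
SE = s_p×√(1/n₁ + 1/n₂) = 9.5551×√(1/14 + 1/38) = 2.9873
t = (x̄₁ - x̄₂)/SE = (77 - 82)/2.9873 = -1.6738
df = 50, t-critical = ±2.009
Decision: fail to reject H₀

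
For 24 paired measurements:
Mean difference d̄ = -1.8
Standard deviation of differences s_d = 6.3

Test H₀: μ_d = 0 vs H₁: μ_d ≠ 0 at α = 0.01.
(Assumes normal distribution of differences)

Answer: t = -1.3997, fail to reject H₀

Derivation:
df = n - 1 = 23
SE = s_d/√n = 6.3/√24 = 1.2860
t = d̄/SE = -1.8/1.2860 = -1.3997
Critical value: t_{0.005,23} = ±2.807
p-value ≈ 0.1749
Decision: fail to reject H₀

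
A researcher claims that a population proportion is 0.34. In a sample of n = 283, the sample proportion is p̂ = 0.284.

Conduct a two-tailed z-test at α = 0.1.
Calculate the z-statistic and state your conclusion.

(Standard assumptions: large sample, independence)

Answer: z = -1.9887, reject H₀

Derivation:
H₀: p = 0.34, H₁: p ≠ 0.34
Standard error: SE = √(p₀(1-p₀)/n) = √(0.34×0.66/283) = 0.028159
z-statistic: z = (p̂ - p₀)/SE = (0.284 - 0.34)/0.028159 = -1.9887
Critical value: z_0.05 = ±1.645
p-value = 0.0467
Decision: reject H₀ at α = 0.1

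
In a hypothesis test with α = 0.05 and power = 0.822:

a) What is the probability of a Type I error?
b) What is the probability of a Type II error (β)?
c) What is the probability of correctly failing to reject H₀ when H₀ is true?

Answer: a) 0.05, b) 0.178, c) 0.95

Derivation:
a) Type I error probability = α = 0.05
b) Power = P(reject H₀ | H₁ true) = 1 - β = 0.822, so Type II error probability = β = 1 - Power = 0.178
c) P(fail to reject H₀ | H₀ true) = 1 - α = 0.95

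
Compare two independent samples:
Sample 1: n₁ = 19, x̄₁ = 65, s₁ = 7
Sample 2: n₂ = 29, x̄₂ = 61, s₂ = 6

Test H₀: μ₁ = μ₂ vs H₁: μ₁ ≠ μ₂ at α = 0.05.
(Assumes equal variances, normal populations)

Pooled variance: s²_p = [18×7² + 28×6²]/(46) = 41.0870
s_p = 6.4099
SE = s_p×√(1/n₁ + 1/n₂) = 6.4099×√(1/19 + 1/29) = 1.8919
t = (x̄₁ - x̄₂)/SE = (65 - 61)/1.8919 = 2.1143
df = 46, t-critical = ±2.013
Decision: reject H₀

Answer: t = 2.1143, reject H₀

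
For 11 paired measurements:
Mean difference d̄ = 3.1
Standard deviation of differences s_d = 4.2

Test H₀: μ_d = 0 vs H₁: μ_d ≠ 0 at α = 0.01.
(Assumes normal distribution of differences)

Answer: t = 2.4481, fail to reject H₀

Derivation:
df = n - 1 = 10
SE = s_d/√n = 4.2/√11 = 1.2663
t = d̄/SE = 3.1/1.2663 = 2.4481
Critical value: t_{0.005,10} = ±3.169
p-value ≈ 0.0344
Decision: fail to reject H₀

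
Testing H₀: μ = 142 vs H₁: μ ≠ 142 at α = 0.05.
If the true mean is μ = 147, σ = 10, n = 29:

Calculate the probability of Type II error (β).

SE = σ/√n = 10/√29 = 1.8570
Critical values: μ₀ ± z_0.025×SE = 142 ± 1.960×1.8570
Acceptance region: (138.3603, 145.6397)
Under H₁ (μ = 147): z_high = (145.6397 - 147)/1.8570 = -0.7325, z_low = (138.3603 - 147)/1.8570 = -4.6525
β = P(not reject | H₁) = Φ(-0.7325) - Φ(-4.6525) ≈ 0.2319

Answer: β ≈ 0.2319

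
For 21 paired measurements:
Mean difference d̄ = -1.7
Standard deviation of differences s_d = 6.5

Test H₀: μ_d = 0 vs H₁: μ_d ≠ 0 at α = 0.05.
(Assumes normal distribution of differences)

df = n - 1 = 20
SE = s_d/√n = 6.5/√21 = 1.4184
t = d̄/SE = -1.7/1.4184 = -1.1985
Critical value: t_{0.025,20} = ±2.086
p-value ≈ 0.2447
Decision: fail to reject H₀

Answer: t = -1.1985, fail to reject H₀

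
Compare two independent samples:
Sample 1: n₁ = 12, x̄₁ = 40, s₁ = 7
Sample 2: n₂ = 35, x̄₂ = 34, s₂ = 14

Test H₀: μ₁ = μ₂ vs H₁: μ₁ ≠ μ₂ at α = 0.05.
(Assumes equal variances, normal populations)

Answer: t = 1.4177, fail to reject H₀

Derivation:
Pooled variance: s²_p = [11×7² + 34×14²]/(45) = 160.0667
s_p = 12.6517
SE = s_p×√(1/n₁ + 1/n₂) = 12.6517×√(1/12 + 1/35) = 4.2323
t = (x̄₁ - x̄₂)/SE = (40 - 34)/4.2323 = 1.4177
df = 45, t-critical = ±2.014
Decision: fail to reject H₀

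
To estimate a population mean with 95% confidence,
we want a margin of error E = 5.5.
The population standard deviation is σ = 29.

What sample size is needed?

z_0.025 = 1.960
n = (z×σ/E)² = (1.960×29/5.5)²
n = 106.8028
Round up: n = 107

Answer: n = 107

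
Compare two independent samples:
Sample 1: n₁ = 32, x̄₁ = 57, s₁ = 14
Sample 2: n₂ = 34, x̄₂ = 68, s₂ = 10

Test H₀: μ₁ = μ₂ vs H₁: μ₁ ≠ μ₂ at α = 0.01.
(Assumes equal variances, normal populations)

Pooled variance: s²_p = [31×14² + 33×10²]/(64) = 146.5000
s_p = 12.1037
SE = s_p×√(1/n₁ + 1/n₂) = 12.1037×√(1/32 + 1/34) = 2.9811
t = (x̄₁ - x̄₂)/SE = (57 - 68)/2.9811 = -3.6899
df = 64, t-critical = ±2.655
Decision: reject H₀

Answer: t = -3.6899, reject H₀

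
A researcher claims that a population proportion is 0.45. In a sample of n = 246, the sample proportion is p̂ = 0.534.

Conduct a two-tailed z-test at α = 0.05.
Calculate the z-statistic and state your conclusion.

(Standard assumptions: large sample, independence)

Answer: z = 2.6483, reject H₀

Derivation:
H₀: p = 0.45, H₁: p ≠ 0.45
Standard error: SE = √(p₀(1-p₀)/n) = √(0.45×0.55/246) = 0.031719
z-statistic: z = (p̂ - p₀)/SE = (0.534 - 0.45)/0.031719 = 2.6483
Critical value: z_0.025 = ±1.960
p-value = 0.0081
Decision: reject H₀ at α = 0.05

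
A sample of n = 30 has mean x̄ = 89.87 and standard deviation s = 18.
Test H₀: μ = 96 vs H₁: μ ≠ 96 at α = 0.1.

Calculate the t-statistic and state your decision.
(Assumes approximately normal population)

Answer: t = -1.8653, reject H₀

Derivation:
df = n - 1 = 29
SE = s/√n = 18/√30 = 3.2863
t = (x̄ - μ₀)/SE = (89.87 - 96)/3.2863 = -1.8653
Critical value: t_{0.05,29} = ±1.699
p-value ≈ 0.0723
Decision: reject H₀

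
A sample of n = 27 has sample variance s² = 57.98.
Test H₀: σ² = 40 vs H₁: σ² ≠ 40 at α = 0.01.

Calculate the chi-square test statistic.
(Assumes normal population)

df = n - 1 = 26
χ² = (n-1)s²/σ₀² = 26×57.98/40 = 37.6870
Critical values: χ²_{0.995,26} = 11.160, χ²_{0.005,26} = 48.290
Rejection region: χ² < 11.160 or χ² > 48.290
Decision: fail to reject H₀

Answer: χ² = 37.6870, fail to reject H₀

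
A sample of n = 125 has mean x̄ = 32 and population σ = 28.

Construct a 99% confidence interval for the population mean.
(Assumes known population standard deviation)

Answer: (25.5487, 38.4513)

Derivation:
Confidence level: 99%, α = 0.01
z_0.005 = 2.576
SE = σ/√n = 28/√125 = 2.5044
Margin of error = 2.576 × 2.5044 = 6.4513
CI: x̄ ± margin = 32 ± 6.4513
CI: (25.5487, 38.4513)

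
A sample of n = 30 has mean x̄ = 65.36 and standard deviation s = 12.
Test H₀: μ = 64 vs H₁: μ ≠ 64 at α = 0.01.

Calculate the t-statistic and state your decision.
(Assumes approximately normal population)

df = n - 1 = 29
SE = s/√n = 12/√30 = 2.1909
t = (x̄ - μ₀)/SE = (65.36 - 64)/2.1909 = 0.6207
Critical value: t_{0.005,29} = ±2.756
p-value ≈ 0.5396
Decision: fail to reject H₀

Answer: t = 0.6207, fail to reject H₀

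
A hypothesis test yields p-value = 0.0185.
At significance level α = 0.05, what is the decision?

Compare p-value to α:
0.0185 < 0.05
Decision: reject H₀

Answer: reject H₀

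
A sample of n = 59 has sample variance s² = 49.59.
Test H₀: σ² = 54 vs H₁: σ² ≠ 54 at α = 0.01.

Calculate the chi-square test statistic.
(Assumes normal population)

df = n - 1 = 58
χ² = (n-1)s²/σ₀² = 58×49.59/54 = 53.2633
Critical values: χ²_{0.995,58} = 34.008, χ²_{0.005,58} = 89.477
Rejection region: χ² < 34.008 or χ² > 89.477
Decision: fail to reject H₀

Answer: χ² = 53.2633, fail to reject H₀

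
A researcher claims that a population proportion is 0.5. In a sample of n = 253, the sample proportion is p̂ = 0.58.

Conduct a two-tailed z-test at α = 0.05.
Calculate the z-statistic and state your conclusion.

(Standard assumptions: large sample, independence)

Answer: z = 2.5449, reject H₀

Derivation:
H₀: p = 0.5, H₁: p ≠ 0.5
Standard error: SE = √(p₀(1-p₀)/n) = √(0.5×0.5/253) = 0.031435
z-statistic: z = (p̂ - p₀)/SE = (0.58 - 0.5)/0.031435 = 2.5449
Critical value: z_0.025 = ±1.960
p-value = 0.0109
Decision: reject H₀ at α = 0.05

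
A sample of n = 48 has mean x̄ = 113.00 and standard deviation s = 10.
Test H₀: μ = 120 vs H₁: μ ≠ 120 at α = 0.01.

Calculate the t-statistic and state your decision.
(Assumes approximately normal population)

Answer: t = -4.8497, reject H₀

Derivation:
df = n - 1 = 47
SE = s/√n = 10/√48 = 1.4434
t = (x̄ - μ₀)/SE = (113.00 - 120)/1.4434 = -4.8497
Critical value: t_{0.005,47} = ±2.685
p-value < 0.0001
Decision: reject H₀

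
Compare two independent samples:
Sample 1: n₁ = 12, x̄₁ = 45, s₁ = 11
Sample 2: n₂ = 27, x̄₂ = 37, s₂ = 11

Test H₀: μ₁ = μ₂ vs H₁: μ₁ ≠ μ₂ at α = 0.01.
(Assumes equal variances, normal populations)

Answer: t = 2.0962, fail to reject H₀

Derivation:
Pooled variance: s²_p = [11×11² + 26×11²]/(37) = 121.0000
s_p = 11.0000
SE = s_p×√(1/n₁ + 1/n₂) = 11.0000×√(1/12 + 1/27) = 3.8164
t = (x̄₁ - x̄₂)/SE = (45 - 37)/3.8164 = 2.0962
df = 37, t-critical = ±2.715
Decision: fail to reject H₀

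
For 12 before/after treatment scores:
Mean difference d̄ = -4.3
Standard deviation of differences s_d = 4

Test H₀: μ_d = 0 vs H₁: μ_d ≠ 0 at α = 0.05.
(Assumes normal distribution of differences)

df = n - 1 = 11
SE = s_d/√n = 4/√12 = 1.1547
t = d̄/SE = -4.3/1.1547 = -3.7239
Critical value: t_{0.025,11} = ±2.201
p-value ≈ 0.0034
Decision: reject H₀

Answer: t = -3.7239, reject H₀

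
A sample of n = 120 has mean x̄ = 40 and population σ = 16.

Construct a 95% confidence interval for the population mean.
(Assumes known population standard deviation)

Confidence level: 95%, α = 0.05
z_0.025 = 1.960
SE = σ/√n = 16/√120 = 1.4606
Margin of error = 1.960 × 1.4606 = 2.8628
CI: x̄ ± margin = 40 ± 2.8628
CI: (37.1372, 42.8628)

Answer: (37.1372, 42.8628)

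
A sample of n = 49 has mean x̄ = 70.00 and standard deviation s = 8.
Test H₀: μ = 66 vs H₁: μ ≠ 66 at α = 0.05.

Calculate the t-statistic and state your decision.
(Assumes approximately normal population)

Answer: t = 3.4999, reject H₀

Derivation:
df = n - 1 = 48
SE = s/√n = 8/√49 = 1.1429
t = (x̄ - μ₀)/SE = (70.00 - 66)/1.1429 = 3.4999
Critical value: t_{0.025,48} = ±2.011
p-value ≈ 0.0010
Decision: reject H₀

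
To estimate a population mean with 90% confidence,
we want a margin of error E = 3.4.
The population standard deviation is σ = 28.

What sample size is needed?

Answer: n = 184

Derivation:
z_0.05 = 1.645
n = (z×σ/E)² = (1.645×28/3.4)²
n = 183.5228
Round up: n = 184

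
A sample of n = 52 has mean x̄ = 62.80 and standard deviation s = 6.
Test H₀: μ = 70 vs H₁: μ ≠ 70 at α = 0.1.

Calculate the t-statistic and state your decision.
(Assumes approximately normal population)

df = n - 1 = 51
SE = s/√n = 6/√52 = 0.8321
t = (x̄ - μ₀)/SE = (62.80 - 70)/0.8321 = -8.6528
Critical value: t_{0.05,51} = ±1.675
p-value < 0.0001
Decision: reject H₀

Answer: t = -8.6528, reject H₀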